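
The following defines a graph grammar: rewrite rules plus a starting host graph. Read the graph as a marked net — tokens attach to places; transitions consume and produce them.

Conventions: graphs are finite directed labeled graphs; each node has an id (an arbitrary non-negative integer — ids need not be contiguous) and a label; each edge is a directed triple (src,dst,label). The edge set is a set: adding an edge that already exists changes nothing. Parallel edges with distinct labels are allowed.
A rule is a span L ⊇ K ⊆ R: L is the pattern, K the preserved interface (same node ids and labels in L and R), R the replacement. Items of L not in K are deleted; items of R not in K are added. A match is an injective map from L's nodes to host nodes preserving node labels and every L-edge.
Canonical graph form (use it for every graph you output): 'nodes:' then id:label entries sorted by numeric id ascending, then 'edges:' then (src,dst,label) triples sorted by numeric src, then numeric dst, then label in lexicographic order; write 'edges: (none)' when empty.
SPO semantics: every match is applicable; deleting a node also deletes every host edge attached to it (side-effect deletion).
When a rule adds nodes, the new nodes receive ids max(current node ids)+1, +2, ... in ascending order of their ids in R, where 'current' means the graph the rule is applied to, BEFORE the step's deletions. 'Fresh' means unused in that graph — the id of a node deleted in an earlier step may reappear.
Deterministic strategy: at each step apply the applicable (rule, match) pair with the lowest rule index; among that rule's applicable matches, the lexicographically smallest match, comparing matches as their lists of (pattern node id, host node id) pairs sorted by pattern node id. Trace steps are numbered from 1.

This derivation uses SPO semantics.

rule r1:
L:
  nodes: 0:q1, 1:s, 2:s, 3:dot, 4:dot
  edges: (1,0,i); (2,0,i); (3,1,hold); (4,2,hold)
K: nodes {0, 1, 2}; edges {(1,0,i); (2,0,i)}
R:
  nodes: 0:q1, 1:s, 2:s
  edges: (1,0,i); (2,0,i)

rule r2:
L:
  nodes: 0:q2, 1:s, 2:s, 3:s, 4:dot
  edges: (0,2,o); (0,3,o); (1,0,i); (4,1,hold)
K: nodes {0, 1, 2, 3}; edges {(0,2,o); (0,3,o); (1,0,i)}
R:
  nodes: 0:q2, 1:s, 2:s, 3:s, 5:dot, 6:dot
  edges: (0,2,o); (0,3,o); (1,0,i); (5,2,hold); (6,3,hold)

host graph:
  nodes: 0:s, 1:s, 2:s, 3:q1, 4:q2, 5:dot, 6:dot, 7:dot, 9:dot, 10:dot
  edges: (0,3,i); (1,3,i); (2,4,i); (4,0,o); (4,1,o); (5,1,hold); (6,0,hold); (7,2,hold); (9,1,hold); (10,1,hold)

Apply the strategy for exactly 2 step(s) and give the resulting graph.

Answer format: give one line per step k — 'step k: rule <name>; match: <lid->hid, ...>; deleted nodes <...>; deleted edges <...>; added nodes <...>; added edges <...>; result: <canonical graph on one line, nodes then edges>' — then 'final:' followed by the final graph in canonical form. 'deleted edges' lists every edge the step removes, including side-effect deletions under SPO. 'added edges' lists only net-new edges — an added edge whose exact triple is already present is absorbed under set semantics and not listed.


step 1: rule r1; match: 0->3, 1->0, 2->1, 3->6, 4->5; deleted nodes 5, 6; deleted edges (5,1,hold); (6,0,hold); added nodes (none); added edges (none); result: nodes: 0:s, 1:s, 2:s, 3:q1, 4:q2, 7:dot, 9:dot, 10:dot edges: (0,3,i); (1,3,i); (2,4,i); (4,0,o); (4,1,o); (7,2,hold); (9,1,hold); (10,1,hold)
step 2: rule r2; match: 0->4, 1->2, 2->0, 3->1, 4->7; deleted nodes 7; deleted edges (7,2,hold); added nodes 11, 12; added edges (11,0,hold); (12,1,hold); result: nodes: 0:s, 1:s, 2:s, 3:q1, 4:q2, 9:dot, 10:dot, 11:dot, 12:dot edges: (0,3,i); (1,3,i); (2,4,i); (4,0,o); (4,1,o); (9,1,hold); (10,1,hold); (11,0,hold); (12,1,hold)
final:
nodes: 0:s, 1:s, 2:s, 3:q1, 4:q2, 9:dot, 10:dot, 11:dot, 12:dot
edges: (0,3,i); (1,3,i); (2,4,i); (4,0,o); (4,1,o); (9,1,hold); (10,1,hold); (11,0,hold); (12,1,hold)


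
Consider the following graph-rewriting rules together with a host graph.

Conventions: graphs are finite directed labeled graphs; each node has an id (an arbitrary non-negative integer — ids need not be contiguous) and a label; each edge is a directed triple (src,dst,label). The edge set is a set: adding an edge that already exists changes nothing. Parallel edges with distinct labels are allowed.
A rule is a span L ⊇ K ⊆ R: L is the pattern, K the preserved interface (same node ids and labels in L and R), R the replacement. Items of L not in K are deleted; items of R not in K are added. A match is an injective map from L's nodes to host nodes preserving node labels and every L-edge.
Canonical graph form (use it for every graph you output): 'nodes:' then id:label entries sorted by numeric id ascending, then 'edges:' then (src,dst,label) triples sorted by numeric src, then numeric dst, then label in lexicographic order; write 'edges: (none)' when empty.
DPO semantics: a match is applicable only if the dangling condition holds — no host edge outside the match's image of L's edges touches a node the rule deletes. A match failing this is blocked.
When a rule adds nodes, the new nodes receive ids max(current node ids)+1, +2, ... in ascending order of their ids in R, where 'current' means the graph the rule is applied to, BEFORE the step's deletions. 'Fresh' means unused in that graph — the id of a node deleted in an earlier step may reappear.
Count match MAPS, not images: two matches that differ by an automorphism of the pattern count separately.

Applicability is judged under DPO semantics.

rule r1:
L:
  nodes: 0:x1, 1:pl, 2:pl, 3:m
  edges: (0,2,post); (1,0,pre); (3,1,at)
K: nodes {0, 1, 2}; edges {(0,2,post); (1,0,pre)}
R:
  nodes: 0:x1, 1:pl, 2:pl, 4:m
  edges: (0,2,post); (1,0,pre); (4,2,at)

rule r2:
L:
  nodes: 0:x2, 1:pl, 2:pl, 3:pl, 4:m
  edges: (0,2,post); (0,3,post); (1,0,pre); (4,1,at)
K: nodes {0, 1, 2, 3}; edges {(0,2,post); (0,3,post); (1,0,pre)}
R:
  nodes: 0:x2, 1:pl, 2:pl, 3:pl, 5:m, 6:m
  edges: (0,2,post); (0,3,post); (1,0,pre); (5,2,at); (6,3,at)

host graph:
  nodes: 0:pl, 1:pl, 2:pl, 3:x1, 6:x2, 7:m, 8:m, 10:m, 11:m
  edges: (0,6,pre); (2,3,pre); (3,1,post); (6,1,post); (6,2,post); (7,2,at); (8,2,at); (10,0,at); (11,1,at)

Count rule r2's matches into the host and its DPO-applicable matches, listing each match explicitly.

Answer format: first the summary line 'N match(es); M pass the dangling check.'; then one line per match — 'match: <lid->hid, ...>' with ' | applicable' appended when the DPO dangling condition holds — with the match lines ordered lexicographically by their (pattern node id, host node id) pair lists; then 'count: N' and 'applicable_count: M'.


2 match(es); 2 pass the dangling check.
match: 0->6, 1->0, 2->1, 3->2, 4->10 | applicable
match: 0->6, 1->0, 2->2, 3->1, 4->10 | applicable
count: 2
applicable_count: 2


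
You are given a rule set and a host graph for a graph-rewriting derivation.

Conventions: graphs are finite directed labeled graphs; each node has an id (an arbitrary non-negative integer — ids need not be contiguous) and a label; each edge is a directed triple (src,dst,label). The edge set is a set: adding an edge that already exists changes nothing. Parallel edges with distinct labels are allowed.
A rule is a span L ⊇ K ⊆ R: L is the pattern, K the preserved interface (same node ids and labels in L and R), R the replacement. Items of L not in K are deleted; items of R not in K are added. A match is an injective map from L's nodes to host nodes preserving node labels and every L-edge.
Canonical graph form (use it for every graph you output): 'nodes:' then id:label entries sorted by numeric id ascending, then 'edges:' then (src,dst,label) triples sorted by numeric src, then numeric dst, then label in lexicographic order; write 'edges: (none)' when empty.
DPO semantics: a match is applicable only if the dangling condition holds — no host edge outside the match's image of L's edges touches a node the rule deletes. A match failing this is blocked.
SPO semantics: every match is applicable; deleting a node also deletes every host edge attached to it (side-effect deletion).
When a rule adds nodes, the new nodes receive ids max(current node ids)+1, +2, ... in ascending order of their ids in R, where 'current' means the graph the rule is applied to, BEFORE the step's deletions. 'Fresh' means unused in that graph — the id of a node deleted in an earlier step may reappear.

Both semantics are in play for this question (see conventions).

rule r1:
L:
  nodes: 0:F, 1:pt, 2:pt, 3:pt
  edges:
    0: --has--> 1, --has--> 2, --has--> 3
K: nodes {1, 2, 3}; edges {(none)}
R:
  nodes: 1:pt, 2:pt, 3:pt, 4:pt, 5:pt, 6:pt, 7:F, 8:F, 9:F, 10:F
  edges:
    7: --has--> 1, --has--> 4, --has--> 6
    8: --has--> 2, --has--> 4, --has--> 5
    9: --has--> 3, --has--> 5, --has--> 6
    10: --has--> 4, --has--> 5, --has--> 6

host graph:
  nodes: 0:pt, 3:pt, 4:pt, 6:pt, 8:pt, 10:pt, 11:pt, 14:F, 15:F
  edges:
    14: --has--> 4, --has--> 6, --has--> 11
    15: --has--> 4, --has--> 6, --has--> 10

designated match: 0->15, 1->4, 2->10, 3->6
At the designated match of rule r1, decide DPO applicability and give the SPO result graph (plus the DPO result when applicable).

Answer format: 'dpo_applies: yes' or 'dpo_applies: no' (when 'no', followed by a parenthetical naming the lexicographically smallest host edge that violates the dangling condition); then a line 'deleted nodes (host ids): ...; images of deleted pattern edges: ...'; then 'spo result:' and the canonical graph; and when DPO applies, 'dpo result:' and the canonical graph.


dpo_applies: yes
deleted nodes (host ids): 15; images of deleted pattern edges: (15,4,has); (15,6,has); (15,10,has)
spo result:
nodes: 0:pt, 3:pt, 4:pt, 6:pt, 8:pt, 10:pt, 11:pt, 14:F, 16:pt, 17:pt, 18:pt, 19:F, 20:F, 21:F, 22:F
edges: (14,4,has); (14,6,has); (14,11,has); (19,4,has); (19,16,has); (19,18,has); (20,10,has); (20,16,has); (20,17,has); (21,6,has); (21,17,has); (21,18,has); (22,16,has); (22,17,has); (22,18,has)
dpo result:
nodes: 0:pt, 3:pt, 4:pt, 6:pt, 8:pt, 10:pt, 11:pt, 14:F, 16:pt, 17:pt, 18:pt, 19:F, 20:F, 21:F, 22:F
edges: (14,4,has); (14,6,has); (14,11,has); (19,4,has); (19,16,has); (19,18,has); (20,10,has); (20,16,has); (20,17,has); (21,6,has); (21,17,has); (21,18,has); (22,16,has); (22,17,has); (22,18,has)


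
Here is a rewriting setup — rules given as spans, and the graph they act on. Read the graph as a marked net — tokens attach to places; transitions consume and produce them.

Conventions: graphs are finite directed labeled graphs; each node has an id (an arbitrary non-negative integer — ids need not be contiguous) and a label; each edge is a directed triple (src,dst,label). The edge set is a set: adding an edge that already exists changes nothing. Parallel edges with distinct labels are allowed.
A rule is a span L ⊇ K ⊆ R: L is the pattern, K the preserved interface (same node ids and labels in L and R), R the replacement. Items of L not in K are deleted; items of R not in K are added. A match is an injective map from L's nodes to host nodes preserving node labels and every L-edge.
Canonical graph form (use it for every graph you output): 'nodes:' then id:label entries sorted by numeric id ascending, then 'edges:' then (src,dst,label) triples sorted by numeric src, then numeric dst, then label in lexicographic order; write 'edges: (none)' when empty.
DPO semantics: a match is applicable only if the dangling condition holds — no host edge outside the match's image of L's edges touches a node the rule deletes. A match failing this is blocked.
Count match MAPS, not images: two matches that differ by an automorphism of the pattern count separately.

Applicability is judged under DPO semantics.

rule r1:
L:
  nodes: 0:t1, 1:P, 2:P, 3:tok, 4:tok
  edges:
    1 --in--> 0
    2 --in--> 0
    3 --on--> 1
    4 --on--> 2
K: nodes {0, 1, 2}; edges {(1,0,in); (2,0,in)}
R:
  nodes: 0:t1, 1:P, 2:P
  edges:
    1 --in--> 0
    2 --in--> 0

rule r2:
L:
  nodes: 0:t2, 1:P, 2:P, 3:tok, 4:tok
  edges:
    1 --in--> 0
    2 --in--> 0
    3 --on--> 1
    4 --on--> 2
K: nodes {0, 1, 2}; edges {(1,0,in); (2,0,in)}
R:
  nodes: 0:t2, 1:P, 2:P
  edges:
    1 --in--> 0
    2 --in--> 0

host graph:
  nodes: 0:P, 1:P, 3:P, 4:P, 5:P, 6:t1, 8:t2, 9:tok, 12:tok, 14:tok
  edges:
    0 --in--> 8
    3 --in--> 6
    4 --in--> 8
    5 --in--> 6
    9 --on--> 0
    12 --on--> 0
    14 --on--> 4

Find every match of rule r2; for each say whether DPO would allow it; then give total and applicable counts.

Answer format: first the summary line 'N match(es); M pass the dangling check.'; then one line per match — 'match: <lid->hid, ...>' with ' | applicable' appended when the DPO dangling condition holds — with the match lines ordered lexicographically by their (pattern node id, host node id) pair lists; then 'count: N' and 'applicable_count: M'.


4 match(es); 4 pass the dangling check.
match: 0->8, 1->0, 2->4, 3->9, 4->14 | applicable
match: 0->8, 1->0, 2->4, 3->12, 4->14 | applicable
match: 0->8, 1->4, 2->0, 3->14, 4->9 | applicable
match: 0->8, 1->4, 2->0, 3->14, 4->12 | applicable
count: 4
applicable_count: 4


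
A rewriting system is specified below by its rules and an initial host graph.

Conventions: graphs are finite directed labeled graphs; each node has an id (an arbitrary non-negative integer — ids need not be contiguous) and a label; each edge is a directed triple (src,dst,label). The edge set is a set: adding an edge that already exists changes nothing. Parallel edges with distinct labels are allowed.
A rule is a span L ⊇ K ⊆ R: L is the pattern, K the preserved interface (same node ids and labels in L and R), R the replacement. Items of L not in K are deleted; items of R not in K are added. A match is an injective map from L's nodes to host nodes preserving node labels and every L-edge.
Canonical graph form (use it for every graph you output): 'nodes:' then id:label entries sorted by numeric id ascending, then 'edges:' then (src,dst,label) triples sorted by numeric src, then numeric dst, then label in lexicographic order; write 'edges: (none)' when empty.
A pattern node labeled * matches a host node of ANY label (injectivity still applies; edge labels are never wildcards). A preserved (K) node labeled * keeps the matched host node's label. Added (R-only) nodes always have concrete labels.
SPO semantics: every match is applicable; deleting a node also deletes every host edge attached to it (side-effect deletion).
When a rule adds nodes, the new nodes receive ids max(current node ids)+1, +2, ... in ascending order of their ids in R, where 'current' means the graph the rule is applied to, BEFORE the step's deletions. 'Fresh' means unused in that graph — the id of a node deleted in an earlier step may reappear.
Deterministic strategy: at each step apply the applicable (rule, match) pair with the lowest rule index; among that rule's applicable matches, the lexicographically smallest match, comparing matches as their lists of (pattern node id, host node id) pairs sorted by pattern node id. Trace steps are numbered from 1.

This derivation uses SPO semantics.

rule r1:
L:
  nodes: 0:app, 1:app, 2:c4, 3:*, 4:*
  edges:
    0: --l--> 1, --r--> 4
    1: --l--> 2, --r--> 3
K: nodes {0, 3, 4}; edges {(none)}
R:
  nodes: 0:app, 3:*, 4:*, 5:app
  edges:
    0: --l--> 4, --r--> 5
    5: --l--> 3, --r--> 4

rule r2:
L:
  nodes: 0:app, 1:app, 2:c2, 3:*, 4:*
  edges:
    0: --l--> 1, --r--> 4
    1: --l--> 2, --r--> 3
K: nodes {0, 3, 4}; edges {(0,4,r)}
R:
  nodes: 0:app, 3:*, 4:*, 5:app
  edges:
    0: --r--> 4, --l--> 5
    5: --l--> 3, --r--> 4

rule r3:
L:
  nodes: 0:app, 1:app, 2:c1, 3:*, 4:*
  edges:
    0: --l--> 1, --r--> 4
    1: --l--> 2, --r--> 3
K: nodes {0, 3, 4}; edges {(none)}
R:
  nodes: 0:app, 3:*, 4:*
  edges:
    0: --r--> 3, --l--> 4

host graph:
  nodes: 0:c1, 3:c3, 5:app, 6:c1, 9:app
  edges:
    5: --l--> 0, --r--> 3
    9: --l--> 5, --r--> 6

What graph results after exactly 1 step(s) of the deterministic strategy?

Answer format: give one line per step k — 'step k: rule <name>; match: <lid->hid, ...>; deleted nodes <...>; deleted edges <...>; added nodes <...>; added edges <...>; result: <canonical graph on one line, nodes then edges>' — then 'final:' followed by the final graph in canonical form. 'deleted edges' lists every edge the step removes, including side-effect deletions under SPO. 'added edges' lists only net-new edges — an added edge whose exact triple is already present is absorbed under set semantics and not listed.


step 1: rule r3; match: 0->9, 1->5, 2->0, 3->3, 4->6; deleted nodes 0, 5; deleted edges (5,0,l); (5,3,r); (9,5,l); (9,6,r); added nodes (none); added edges (9,3,r); (9,6,l); result: nodes: 3:c3, 6:c1, 9:app edges: (9,3,r); (9,6,l)
final:
nodes: 3:c3, 6:c1, 9:app
edges: (9,3,r); (9,6,l)


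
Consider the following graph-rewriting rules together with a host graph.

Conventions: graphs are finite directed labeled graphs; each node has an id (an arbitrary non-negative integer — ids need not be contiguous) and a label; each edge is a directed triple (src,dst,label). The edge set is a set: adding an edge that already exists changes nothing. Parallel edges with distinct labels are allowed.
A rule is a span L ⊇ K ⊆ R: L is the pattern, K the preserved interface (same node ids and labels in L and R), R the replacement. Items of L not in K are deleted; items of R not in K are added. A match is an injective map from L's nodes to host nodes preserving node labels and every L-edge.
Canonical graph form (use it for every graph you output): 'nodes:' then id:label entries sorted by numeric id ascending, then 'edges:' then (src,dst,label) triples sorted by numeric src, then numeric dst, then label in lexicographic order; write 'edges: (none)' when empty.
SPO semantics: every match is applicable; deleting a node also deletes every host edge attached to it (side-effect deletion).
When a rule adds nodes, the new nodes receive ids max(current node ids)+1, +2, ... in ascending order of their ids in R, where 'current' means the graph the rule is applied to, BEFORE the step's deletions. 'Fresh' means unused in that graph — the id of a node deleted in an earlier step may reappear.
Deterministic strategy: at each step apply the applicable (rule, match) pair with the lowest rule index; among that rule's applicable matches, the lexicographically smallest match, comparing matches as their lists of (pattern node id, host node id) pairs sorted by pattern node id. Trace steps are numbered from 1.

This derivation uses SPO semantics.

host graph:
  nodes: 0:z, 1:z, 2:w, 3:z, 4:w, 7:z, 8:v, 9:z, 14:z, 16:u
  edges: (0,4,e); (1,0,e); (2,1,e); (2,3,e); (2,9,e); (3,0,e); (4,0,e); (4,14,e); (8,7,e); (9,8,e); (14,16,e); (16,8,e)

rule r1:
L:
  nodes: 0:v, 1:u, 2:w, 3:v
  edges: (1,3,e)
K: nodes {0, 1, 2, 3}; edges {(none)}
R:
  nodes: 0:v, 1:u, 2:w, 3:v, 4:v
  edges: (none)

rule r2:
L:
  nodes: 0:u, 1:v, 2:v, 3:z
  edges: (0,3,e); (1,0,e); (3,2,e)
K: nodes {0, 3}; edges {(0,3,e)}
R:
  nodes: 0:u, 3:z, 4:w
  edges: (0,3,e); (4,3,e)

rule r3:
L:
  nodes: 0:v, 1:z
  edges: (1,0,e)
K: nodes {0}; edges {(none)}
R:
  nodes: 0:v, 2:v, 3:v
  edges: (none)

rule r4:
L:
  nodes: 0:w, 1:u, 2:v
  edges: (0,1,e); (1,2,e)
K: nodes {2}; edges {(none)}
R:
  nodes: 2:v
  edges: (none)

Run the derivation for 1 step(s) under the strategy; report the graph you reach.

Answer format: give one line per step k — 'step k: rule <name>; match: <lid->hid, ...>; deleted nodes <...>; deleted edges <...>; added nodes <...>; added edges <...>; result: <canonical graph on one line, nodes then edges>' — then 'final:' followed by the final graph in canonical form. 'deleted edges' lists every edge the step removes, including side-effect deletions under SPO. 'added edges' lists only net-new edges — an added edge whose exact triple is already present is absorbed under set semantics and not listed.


step 1: rule r3; match: 0->8, 1->9; deleted nodes 9; deleted edges (2,9,e); (9,8,e); added nodes 17, 18; added edges (none); result: nodes: 0:z, 1:z, 2:w, 3:z, 4:w, 7:z, 8:v, 14:z, 16:u, 17:v, 18:v edges: (0,4,e); (1,0,e); (2,1,e); (2,3,e); (3,0,e); (4,0,e); (4,14,e); (8,7,e); (14,16,e); (16,8,e)
final:
nodes: 0:z, 1:z, 2:w, 3:z, 4:w, 7:z, 8:v, 14:z, 16:u, 17:v, 18:v
edges: (0,4,e); (1,0,e); (2,1,e); (2,3,e); (3,0,e); (4,0,e); (4,14,e); (8,7,e); (14,16,e); (16,8,e)


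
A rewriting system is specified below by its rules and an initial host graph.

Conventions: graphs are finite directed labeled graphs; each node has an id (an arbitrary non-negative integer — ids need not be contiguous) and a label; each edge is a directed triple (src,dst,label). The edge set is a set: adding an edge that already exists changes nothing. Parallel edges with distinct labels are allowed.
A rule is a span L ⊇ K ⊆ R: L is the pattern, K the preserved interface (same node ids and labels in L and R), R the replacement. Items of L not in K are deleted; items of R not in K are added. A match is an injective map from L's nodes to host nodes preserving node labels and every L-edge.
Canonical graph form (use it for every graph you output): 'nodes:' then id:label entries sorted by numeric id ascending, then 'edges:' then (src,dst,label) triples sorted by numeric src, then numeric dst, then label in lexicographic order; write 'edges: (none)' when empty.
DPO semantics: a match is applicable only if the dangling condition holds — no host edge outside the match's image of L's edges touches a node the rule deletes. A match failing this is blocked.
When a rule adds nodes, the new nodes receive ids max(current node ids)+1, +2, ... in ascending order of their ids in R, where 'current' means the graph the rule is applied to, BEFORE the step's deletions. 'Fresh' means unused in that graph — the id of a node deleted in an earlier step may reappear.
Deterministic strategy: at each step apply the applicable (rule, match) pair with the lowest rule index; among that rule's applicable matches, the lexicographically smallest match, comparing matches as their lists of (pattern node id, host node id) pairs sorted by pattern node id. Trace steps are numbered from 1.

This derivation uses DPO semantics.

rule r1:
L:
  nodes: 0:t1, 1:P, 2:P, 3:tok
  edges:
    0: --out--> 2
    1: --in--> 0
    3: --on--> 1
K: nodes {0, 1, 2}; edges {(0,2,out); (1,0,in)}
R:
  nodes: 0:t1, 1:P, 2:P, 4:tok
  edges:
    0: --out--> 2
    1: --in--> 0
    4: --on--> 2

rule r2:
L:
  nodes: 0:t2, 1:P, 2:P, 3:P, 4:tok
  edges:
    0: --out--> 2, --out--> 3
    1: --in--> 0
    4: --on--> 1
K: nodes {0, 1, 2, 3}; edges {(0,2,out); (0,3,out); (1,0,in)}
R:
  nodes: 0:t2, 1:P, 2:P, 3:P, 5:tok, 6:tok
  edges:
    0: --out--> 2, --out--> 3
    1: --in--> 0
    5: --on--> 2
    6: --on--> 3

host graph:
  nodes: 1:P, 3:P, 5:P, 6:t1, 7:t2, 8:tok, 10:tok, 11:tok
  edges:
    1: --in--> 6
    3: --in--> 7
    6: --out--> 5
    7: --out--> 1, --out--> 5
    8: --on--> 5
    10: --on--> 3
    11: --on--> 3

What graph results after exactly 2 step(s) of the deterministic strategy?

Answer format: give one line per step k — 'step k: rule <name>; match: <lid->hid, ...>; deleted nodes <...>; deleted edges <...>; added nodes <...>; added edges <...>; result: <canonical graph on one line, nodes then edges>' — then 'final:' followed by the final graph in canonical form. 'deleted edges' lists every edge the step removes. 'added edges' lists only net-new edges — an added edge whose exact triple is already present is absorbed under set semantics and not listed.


step 1: rule r2; match: 0->7, 1->3, 2->1, 3->5, 4->10; deleted nodes 10; deleted edges (10,3,on); added nodes 12, 13; added edges (12,1,on); (13,5,on); result: nodes: 1:P, 3:P, 5:P, 6:t1, 7:t2, 8:tok, 11:tok, 12:tok, 13:tok edges: (1,6,in); (3,7,in); (6,5,out); (7,1,out); (7,5,out); (8,5,on); (11,3,on); (12,1,on); (13,5,on)
step 2: rule r1; match: 0->6, 1->1, 2->5, 3->12; deleted nodes 12; deleted edges (12,1,on); added nodes 14; added edges (14,5,on); result: nodes: 1:P, 3:P, 5:P, 6:t1, 7:t2, 8:tok, 11:tok, 13:tok, 14:tok edges: (1,6,in); (3,7,in); (6,5,out); (7,1,out); (7,5,out); (8,5,on); (11,3,on); (13,5,on); (14,5,on)
final:
nodes: 1:P, 3:P, 5:P, 6:t1, 7:t2, 8:tok, 11:tok, 13:tok, 14:tok
edges: (1,6,in); (3,7,in); (6,5,out); (7,1,out); (7,5,out); (8,5,on); (11,3,on); (13,5,on); (14,5,on)


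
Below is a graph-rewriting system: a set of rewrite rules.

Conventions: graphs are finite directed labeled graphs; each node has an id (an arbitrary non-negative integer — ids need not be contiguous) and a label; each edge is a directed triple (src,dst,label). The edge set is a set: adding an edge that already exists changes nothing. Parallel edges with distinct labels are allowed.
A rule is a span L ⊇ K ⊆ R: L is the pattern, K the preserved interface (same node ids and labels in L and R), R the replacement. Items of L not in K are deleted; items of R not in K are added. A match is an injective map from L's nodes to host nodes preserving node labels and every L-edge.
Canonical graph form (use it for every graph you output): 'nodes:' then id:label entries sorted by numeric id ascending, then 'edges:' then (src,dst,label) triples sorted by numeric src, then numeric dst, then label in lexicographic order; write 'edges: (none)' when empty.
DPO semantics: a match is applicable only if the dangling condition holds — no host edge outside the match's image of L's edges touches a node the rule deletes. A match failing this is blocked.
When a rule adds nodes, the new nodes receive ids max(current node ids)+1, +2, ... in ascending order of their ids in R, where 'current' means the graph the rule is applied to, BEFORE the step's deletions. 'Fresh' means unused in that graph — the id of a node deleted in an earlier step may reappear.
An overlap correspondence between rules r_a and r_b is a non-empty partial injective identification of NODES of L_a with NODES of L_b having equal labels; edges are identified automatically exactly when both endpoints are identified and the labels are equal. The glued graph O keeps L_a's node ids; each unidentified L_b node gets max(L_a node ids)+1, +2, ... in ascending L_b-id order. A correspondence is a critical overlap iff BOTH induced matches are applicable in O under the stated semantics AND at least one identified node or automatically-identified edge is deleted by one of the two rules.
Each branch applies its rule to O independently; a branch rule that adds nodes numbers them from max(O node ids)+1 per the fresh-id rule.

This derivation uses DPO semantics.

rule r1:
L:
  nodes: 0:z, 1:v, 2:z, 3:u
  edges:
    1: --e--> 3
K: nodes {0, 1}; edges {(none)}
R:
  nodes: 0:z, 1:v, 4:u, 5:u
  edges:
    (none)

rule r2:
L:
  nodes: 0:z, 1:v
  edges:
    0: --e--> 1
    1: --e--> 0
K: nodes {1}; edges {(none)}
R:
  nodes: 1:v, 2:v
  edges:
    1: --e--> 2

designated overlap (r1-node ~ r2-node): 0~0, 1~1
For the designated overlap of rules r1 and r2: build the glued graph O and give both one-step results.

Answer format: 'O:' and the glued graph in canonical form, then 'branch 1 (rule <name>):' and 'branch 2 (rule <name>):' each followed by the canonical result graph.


O:
nodes: 0:z, 1:v, 2:z, 3:u
edges: (0,1,e); (1,0,e); (1,3,e)
branch 1 (rule r1):
nodes: 0:z, 1:v, 4:u, 5:u
edges: (0,1,e); (1,0,e)
branch 2 (rule r2):
nodes: 1:v, 2:z, 3:u, 4:v
edges: (1,3,e); (1,4,e)


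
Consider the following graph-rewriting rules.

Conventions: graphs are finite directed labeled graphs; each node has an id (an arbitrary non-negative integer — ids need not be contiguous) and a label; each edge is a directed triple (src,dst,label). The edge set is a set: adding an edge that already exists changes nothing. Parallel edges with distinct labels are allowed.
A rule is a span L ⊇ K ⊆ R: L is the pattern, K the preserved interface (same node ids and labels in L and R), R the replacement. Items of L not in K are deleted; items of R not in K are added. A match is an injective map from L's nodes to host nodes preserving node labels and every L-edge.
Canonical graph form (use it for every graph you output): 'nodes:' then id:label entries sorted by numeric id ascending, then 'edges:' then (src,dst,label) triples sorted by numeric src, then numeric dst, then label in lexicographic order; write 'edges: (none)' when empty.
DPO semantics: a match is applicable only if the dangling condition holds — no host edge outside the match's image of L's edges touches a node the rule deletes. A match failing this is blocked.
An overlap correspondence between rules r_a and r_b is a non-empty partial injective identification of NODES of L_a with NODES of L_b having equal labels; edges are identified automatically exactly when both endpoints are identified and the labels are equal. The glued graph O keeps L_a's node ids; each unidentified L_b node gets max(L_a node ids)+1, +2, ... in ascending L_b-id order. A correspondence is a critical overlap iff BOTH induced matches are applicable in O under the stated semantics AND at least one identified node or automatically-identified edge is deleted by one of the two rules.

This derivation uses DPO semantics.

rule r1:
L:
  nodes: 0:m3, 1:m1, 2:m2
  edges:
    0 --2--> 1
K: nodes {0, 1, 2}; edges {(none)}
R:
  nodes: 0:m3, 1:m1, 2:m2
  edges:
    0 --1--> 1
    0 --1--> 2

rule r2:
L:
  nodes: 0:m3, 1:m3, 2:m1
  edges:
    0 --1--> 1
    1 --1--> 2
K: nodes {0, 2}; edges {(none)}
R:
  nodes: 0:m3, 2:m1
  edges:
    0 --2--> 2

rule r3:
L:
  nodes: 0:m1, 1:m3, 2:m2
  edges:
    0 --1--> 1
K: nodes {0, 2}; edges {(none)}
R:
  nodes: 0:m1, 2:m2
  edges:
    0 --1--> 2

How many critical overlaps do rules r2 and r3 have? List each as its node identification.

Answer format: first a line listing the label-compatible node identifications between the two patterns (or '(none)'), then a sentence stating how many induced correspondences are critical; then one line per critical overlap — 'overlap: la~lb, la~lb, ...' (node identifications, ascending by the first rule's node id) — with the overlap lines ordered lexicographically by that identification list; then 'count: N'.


label-compatible node identifications between L(r2) and L(r3): 0~1, 1~1, 2~0
0 of the induced correspondences are critical overlaps of r2 and r3.
count: 0


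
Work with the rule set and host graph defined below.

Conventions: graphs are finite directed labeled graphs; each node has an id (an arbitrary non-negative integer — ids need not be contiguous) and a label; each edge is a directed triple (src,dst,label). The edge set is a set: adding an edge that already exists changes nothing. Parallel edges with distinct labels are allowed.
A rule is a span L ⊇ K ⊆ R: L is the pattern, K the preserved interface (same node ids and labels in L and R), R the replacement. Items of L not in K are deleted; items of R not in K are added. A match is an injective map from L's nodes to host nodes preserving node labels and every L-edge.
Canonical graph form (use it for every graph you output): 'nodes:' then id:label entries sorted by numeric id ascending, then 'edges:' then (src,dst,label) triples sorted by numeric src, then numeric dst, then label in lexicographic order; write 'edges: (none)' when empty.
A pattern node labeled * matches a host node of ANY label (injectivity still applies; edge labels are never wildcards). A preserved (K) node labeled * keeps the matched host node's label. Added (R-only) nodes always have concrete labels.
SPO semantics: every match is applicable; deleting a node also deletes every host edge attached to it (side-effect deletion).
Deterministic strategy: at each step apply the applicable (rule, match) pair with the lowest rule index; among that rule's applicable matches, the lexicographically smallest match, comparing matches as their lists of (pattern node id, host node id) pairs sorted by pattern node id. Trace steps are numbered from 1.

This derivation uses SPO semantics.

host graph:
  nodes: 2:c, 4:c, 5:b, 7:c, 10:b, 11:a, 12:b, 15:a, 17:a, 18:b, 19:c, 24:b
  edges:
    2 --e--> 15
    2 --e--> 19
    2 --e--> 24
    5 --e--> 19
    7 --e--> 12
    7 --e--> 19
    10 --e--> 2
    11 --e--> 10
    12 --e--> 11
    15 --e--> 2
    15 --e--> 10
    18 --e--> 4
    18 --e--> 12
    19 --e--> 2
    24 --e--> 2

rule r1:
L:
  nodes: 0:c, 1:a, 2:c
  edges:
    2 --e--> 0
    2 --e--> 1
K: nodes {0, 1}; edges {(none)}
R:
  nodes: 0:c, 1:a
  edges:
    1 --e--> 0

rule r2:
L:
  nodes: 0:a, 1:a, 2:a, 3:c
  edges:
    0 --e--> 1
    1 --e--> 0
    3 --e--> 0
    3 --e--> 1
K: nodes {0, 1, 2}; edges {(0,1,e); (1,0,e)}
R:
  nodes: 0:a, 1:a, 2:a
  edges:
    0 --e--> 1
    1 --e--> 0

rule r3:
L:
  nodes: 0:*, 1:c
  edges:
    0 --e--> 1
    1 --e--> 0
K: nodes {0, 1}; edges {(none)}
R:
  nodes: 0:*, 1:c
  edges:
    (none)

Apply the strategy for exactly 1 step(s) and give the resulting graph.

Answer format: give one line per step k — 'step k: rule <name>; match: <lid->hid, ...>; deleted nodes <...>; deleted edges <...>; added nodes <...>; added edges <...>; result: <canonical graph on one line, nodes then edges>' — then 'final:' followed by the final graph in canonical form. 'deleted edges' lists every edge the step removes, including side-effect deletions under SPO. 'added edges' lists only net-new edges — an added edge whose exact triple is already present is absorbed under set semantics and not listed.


step 1: rule r1; match: 0->19, 1->15, 2->2; deleted nodes 2; deleted edges (2,15,e); (2,19,e); (2,24,e); (10,2,e); (15,2,e); (19,2,e); (24,2,e); added nodes (none); added edges (15,19,e); result: nodes: 4:c, 5:b, 7:c, 10:b, 11:a, 12:b, 15:a, 17:a, 18:b, 19:c, 24:b edges: (5,19,e); (7,12,e); (7,19,e); (11,10,e); (12,11,e); (15,10,e); (15,19,e); (18,4,e); (18,12,e)
final:
nodes: 4:c, 5:b, 7:c, 10:b, 11:a, 12:b, 15:a, 17:a, 18:b, 19:c, 24:b
edges: (5,19,e); (7,12,e); (7,19,e); (11,10,e); (12,11,e); (15,10,e); (15,19,e); (18,4,e); (18,12,e)


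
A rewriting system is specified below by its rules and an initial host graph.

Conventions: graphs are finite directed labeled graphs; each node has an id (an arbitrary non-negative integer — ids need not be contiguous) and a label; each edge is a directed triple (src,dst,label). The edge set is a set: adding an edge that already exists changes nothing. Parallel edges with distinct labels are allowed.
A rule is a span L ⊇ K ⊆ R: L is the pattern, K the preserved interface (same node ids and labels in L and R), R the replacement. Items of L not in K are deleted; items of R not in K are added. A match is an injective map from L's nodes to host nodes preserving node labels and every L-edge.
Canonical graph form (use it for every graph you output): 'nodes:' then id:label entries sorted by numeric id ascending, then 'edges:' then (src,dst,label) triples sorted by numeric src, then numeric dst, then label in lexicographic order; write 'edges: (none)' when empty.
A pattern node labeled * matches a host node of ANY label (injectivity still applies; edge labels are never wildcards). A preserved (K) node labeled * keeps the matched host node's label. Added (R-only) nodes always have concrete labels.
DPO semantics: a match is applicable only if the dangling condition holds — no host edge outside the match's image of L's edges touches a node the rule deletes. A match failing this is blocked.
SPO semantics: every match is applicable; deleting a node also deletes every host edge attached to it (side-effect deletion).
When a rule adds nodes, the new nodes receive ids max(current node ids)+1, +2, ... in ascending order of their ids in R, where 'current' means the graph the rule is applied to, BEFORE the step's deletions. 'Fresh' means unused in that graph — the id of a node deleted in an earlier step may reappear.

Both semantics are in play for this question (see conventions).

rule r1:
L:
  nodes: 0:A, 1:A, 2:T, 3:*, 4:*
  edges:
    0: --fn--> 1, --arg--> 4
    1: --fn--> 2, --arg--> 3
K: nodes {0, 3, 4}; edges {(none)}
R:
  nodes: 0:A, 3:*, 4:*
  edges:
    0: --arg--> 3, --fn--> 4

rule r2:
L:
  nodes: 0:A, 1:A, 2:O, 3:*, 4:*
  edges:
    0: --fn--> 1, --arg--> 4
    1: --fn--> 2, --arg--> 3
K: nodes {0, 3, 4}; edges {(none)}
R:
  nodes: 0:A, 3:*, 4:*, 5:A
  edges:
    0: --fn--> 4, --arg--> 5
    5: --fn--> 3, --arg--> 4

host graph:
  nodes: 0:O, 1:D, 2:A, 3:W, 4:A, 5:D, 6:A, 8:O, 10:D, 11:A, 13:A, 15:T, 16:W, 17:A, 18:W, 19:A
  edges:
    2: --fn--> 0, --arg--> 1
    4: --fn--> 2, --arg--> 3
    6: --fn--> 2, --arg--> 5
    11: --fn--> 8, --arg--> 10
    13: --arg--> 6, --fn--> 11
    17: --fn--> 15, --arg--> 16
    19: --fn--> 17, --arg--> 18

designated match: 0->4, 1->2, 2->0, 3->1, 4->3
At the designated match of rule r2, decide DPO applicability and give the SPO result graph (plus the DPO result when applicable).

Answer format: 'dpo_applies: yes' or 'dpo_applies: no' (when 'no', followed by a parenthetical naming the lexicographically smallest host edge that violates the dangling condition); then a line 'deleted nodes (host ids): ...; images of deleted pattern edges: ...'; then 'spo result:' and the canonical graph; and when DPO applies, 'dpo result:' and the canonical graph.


dpo_applies: no
(the rule deletes node 2, which keeps host edge (6,2,fn) outside the match image — the dangling condition fails, DPO blocks; SPO proceeds and side-deletes such edges)
deleted nodes (host ids): 0, 2; images of deleted pattern edges: (2,0,fn); (2,1,arg); (4,2,fn); (4,3,arg)
spo result:
nodes: 1:D, 3:W, 4:A, 5:D, 6:A, 8:O, 10:D, 11:A, 13:A, 15:T, 16:W, 17:A, 18:W, 19:A, 20:A
edges: (4,3,fn); (4,20,arg); (6,5,arg); (11,8,fn); (11,10,arg); (13,6,arg); (13,11,fn); (17,15,fn); (17,16,arg); (19,17,fn); (19,18,arg); (20,1,fn); (20,3,arg)


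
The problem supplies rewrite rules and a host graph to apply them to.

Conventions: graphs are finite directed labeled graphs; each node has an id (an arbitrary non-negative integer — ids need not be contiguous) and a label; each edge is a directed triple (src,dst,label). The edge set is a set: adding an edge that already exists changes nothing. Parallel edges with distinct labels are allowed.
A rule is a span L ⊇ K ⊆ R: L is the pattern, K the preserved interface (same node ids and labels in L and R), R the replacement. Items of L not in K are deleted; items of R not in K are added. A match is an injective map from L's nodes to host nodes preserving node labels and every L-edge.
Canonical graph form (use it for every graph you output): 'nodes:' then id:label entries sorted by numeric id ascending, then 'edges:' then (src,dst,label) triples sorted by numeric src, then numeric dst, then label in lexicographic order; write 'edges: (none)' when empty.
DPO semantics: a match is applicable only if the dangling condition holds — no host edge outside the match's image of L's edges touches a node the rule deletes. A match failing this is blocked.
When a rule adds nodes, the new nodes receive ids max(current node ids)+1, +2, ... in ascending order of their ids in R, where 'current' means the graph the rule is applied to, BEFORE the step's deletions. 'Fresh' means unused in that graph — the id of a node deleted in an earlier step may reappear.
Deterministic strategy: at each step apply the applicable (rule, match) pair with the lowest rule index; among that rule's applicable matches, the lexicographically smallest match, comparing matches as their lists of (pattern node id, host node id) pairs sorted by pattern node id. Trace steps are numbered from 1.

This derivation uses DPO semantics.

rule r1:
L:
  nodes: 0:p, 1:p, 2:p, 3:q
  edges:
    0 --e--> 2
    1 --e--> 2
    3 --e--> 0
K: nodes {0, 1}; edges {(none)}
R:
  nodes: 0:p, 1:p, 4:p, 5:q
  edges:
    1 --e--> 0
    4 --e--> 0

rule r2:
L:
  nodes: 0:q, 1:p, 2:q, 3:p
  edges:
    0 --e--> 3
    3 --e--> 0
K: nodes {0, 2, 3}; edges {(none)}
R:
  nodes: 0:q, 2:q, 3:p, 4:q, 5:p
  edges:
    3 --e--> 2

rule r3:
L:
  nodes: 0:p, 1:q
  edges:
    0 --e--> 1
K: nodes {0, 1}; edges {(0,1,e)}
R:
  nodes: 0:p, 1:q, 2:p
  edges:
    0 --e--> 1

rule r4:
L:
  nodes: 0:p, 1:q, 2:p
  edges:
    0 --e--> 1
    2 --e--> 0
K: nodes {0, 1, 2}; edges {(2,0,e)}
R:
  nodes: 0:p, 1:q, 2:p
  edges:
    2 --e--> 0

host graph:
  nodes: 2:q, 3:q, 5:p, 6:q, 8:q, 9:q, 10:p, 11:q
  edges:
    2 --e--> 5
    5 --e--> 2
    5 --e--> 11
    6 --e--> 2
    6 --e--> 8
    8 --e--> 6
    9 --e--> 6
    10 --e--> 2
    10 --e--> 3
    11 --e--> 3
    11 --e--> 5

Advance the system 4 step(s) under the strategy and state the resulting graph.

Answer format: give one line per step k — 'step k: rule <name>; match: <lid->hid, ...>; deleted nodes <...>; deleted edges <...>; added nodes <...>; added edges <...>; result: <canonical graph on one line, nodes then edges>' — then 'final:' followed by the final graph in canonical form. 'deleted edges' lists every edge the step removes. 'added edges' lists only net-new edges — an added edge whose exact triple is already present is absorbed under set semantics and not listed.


step 1: rule r3; match: 0->5, 1->2; deleted nodes (none); deleted edges (none); added nodes 12; added edges (none); result: nodes: 2:q, 3:q, 5:p, 6:q, 8:q, 9:q, 10:p, 11:q, 12:p edges: (2,5,e); (5,2,e); (5,11,e); (6,2,e); (6,8,e); (8,6,e); (9,6,e); (10,2,e); (10,3,e); (11,3,e); (11,5,e)
step 2: rule r2; match: 0->2, 1->12, 2->3, 3->5; deleted nodes 12; deleted edges (2,5,e); (5,2,e); added nodes 13, 14; added edges (5,3,e); result: nodes: 2:q, 3:q, 5:p, 6:q, 8:q, 9:q, 10:p, 11:q, 13:q, 14:p edges: (5,3,e); (5,11,e); (6,2,e); (6,8,e); (8,6,e); (9,6,e); (10,2,e); (10,3,e); (11,3,e); (11,5,e)
step 3: rule r2; match: 0->11, 1->14, 2->2, 3->5; deleted nodes 14; deleted edges (5,11,e); (11,5,e); added nodes 15, 16; added edges (5,2,e); result: nodes: 2:q, 3:q, 5:p, 6:q, 8:q, 9:q, 10:p, 11:q, 13:q, 15:q, 16:p edges: (5,2,e); (5,3,e); (6,2,e); (6,8,e); (8,6,e); (9,6,e); (10,2,e); (10,3,e); (11,3,e)
step 4: rule r3; match: 0->5, 1->2; deleted nodes (none); deleted edges (none); added nodes 17; added edges (none); result: nodes: 2:q, 3:q, 5:p, 6:q, 8:q, 9:q, 10:p, 11:q, 13:q, 15:q, 16:p, 17:p edges: (5,2,e); (5,3,e); (6,2,e); (6,8,e); (8,6,e); (9,6,e); (10,2,e); (10,3,e); (11,3,e)
final:
nodes: 2:q, 3:q, 5:p, 6:q, 8:q, 9:q, 10:p, 11:q, 13:q, 15:q, 16:p, 17:p
edges: (5,2,e); (5,3,e); (6,2,e); (6,8,e); (8,6,e); (9,6,e); (10,2,e); (10,3,e); (11,3,e)
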